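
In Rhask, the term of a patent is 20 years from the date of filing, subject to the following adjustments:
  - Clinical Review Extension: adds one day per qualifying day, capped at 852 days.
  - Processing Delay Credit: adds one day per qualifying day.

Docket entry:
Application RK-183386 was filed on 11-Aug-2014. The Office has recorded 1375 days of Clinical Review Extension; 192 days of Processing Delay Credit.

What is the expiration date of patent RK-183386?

June 20, 2037

Base term: filing date + 20 years → 11 August 2034.
Clinical Review Extension: 1375 days claimed exceeds the 852-day cap, so +852 days → 10 December 2036.
Processing Delay Credit: +192 days → 20 June 2037.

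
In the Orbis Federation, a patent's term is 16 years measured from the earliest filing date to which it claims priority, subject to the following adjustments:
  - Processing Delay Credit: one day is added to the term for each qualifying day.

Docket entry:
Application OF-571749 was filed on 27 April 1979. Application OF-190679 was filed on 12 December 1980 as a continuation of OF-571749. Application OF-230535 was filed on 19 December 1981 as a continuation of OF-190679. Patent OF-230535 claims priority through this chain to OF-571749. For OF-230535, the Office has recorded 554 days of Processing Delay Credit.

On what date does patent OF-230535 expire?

1996-11-01

Earliest priority filing: 27 April 1979.
Base term: 27 April 1979 + 16 years → 27 April 1995.
Processing Delay Credit: +554 days → 1 November 1996.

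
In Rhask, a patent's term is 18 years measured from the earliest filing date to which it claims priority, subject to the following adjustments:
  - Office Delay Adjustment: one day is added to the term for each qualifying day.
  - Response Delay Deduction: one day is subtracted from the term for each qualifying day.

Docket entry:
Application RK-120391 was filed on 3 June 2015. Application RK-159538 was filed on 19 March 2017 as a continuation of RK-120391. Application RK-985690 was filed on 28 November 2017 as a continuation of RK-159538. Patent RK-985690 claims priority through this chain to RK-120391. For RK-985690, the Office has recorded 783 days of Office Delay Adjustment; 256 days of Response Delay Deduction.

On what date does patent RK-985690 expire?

2034-11-12

Earliest priority filing: 3 June 2015.
Base term: 3 June 2015 + 18 years → 3 June 2033.
Office Delay Adjustment: +783 days → 26 July 2035.
Response Delay Deduction: −256 days → 12 November 2034.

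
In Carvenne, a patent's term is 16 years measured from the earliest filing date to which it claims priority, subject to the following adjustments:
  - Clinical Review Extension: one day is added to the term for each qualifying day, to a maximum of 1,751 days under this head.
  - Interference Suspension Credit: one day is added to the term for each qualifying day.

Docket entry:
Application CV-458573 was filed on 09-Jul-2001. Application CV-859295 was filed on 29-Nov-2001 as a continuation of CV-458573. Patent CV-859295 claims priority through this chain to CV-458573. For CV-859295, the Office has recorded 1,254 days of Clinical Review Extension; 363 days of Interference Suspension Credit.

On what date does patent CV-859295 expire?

December 12, 2021

Earliest priority filing: 9 July 2001.
Base term: 9 July 2001 + 16 years → 9 July 2017.
Clinical Review Extension: 1254 days (within the 1751-day cap) → +1254 days → 14 December 2020.
Interference Suspension Credit: +363 days → 12 December 2021.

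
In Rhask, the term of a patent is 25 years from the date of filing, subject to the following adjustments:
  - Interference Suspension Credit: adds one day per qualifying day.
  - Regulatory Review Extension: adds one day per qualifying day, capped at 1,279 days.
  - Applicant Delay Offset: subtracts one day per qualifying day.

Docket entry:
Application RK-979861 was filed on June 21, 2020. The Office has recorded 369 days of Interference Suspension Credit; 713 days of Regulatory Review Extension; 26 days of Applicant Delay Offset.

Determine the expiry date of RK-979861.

2048-05-12

Base term: filing date + 25 years → 21 June 2045.
Interference Suspension Credit: +369 days → 25 June 2046.
Regulatory Review Extension: 713 days (within the 1279-day cap) → +713 days → 7 June 2048.
Applicant Delay Offset: −26 days → 12 May 2048.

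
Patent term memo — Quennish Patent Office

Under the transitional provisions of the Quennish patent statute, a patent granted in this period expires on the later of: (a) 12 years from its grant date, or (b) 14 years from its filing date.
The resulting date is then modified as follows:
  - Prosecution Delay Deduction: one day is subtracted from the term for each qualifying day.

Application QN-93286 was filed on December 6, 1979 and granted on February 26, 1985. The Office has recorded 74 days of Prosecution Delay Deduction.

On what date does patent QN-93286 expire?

December 14, 1996

(a) grant + 12 years → 26 February 1997.
(b) filing + 14 years → 6 December 1993.
Later of the two: 26 February 1997.
Prosecution Delay Deduction: −74 days → 14 December 1996.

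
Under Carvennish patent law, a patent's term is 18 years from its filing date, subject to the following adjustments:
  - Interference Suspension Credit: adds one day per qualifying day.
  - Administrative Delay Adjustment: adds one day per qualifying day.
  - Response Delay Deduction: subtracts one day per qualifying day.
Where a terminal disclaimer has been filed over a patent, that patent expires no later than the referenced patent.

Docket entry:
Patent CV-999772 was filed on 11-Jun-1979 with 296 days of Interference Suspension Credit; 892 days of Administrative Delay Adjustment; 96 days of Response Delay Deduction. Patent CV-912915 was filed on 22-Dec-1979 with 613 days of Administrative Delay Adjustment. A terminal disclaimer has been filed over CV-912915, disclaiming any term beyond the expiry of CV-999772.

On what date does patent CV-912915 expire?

Natural term of CV-912915:
  Base: filing + 18 years → 22 December 1997.
  Administrative Delay Adjustment: +613 days → 27 August 1999.
Expiry of referenced patent CV-999772:
  Base: filing + 18 years → 11 June 1997.
  Interference Suspension Credit: +296 days → 3 April 1998.
  Administrative Delay Adjustment: +892 days → 11 September 2000.
  Response Delay Deduction: −96 days → 7 June 2000.
Terminal disclaimer: CV-912915 expires on the earlier of 27 August 1999 and 7 June 2000.

1999-08-27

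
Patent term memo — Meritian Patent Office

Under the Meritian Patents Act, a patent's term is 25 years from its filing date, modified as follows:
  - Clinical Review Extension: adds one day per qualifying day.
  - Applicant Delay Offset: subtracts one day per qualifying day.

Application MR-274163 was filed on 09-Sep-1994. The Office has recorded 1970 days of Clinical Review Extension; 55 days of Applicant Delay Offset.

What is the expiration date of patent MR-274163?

Base term: filing date + 25 years → 9 September 2019.
Clinical Review Extension: +1970 days → 30 January 2025.
Applicant Delay Offset: −55 days → 6 December 2024.

2024-12-06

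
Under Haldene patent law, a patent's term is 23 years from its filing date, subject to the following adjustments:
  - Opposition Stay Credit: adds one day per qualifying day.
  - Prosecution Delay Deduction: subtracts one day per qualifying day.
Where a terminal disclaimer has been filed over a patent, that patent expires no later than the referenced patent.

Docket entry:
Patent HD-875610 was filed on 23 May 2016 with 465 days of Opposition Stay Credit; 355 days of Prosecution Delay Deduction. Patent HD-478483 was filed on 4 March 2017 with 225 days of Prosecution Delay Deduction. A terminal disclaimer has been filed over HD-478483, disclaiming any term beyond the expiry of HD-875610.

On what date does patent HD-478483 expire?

Natural term of HD-478483:
  Base: filing + 23 years → 4 March 2040.
  Prosecution Delay Deduction: −225 days → 23 July 2039.
Expiry of referenced patent HD-875610:
  Base: filing + 23 years → 23 May 2039.
  Opposition Stay Credit: +465 days → 30 August 2040.
  Prosecution Delay Deduction: −355 days → 10 September 2039.
Terminal disclaimer: HD-478483 expires on the earlier of 23 July 2039 and 10 September 2039.

2039-07-23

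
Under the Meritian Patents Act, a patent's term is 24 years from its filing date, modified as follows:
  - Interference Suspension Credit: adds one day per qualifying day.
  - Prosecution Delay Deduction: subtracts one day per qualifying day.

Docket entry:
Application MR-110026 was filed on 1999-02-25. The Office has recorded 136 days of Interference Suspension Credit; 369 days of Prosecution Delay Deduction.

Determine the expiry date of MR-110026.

Base term: filing date + 24 years → 25 February 2023.
Interference Suspension Credit: +136 days → 11 July 2023.
Prosecution Delay Deduction: −369 days → 7 July 2022.

2022-07-07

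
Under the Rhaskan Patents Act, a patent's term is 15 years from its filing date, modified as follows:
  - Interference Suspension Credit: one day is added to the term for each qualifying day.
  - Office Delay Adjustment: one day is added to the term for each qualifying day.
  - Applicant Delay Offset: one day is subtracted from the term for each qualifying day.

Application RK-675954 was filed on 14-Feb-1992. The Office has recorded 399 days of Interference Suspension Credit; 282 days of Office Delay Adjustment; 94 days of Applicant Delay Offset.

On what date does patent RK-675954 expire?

2008-09-23

Base term: filing date + 15 years → 14 February 2007.
Interference Suspension Credit: +399 days → 19 March 2008.
Office Delay Adjustment: +282 days → 26 December 2008.
Applicant Delay Offset: −94 days → 23 September 2008.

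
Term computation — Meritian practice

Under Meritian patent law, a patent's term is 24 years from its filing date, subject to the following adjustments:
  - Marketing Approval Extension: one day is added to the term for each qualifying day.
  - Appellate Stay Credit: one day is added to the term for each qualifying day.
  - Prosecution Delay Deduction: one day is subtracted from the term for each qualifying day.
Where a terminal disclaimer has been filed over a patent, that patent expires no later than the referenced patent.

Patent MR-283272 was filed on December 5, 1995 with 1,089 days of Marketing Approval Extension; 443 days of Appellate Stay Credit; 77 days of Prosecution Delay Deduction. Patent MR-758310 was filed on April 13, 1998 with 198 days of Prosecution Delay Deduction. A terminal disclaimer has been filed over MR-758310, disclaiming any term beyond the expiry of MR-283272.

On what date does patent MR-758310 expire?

2021-09-27

Natural term of MR-758310:
  Base: filing + 24 years → 13 April 2022.
  Prosecution Delay Deduction: −198 days → 27 September 2021.
Expiry of referenced patent MR-283272:
  Base: filing + 24 years → 5 December 2019.
  Marketing Approval Extension: +1089 days → 28 November 2022.
  Appellate Stay Credit: +443 days → 14 February 2024.
  Prosecution Delay Deduction: −77 days → 29 November 2023.
Terminal disclaimer: MR-758310 expires on the earlier of 27 September 2021 and 29 November 2023.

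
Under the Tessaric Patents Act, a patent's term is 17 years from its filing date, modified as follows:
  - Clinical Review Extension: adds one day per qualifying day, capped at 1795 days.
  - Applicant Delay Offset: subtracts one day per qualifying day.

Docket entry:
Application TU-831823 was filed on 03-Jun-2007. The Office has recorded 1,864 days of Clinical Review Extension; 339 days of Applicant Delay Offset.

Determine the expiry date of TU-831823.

Base term: filing date + 17 years → 3 June 2024.
Clinical Review Extension: 1864 days claimed exceeds the 1795-day cap, so +1795 days → 3 May 2029.
Applicant Delay Offset: −339 days → 29 May 2028.

2028-05-29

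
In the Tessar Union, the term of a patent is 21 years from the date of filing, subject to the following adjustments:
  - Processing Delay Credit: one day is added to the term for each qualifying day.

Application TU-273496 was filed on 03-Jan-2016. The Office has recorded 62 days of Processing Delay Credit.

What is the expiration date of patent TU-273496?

Base term: filing date + 21 years → 3 January 2037.
Processing Delay Credit: +62 days → 6 March 2037.

2037-03-06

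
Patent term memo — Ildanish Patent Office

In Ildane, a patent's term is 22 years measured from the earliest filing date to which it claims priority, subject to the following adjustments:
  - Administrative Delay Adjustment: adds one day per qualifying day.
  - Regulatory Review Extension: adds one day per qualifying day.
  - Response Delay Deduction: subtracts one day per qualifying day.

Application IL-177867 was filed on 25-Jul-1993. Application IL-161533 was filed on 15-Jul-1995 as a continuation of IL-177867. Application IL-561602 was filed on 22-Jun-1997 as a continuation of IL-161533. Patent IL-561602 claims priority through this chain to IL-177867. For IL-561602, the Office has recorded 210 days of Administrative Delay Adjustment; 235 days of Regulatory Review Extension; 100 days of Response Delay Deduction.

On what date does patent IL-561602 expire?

July 4, 2016

Earliest priority filing: 25 July 1993.
Base term: 25 July 1993 + 22 years → 25 July 2015.
Administrative Delay Adjustment: +210 days → 20 February 2016.
Regulatory Review Extension: +235 days → 12 October 2016.
Response Delay Deduction: −100 days → 4 July 2016.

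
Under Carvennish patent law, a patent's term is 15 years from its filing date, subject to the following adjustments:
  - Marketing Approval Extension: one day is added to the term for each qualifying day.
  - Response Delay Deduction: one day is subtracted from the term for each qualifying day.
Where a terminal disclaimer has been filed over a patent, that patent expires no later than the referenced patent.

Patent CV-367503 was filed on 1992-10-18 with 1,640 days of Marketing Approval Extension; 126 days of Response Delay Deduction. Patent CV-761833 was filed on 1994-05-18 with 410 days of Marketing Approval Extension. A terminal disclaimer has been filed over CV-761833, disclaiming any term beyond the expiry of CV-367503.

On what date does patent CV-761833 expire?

Natural term of CV-761833:
  Base: filing + 15 years → 18 May 2009.
  Marketing Approval Extension: +410 days → 2 July 2010.
Expiry of referenced patent CV-367503:
  Base: filing + 15 years → 18 October 2007.
  Marketing Approval Extension: +1640 days → 14 April 2012.
  Response Delay Deduction: −126 days → 10 December 2011.
Terminal disclaimer: CV-761833 expires on the earlier of 2 July 2010 and 10 December 2011.

July 2, 2010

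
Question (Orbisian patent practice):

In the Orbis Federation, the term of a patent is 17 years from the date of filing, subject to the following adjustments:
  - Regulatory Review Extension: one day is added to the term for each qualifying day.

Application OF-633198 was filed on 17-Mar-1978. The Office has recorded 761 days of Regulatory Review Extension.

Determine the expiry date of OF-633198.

Base term: filing date + 17 years → 17 March 1995.
Regulatory Review Extension: +761 days → 16 April 1997.

1997-04-16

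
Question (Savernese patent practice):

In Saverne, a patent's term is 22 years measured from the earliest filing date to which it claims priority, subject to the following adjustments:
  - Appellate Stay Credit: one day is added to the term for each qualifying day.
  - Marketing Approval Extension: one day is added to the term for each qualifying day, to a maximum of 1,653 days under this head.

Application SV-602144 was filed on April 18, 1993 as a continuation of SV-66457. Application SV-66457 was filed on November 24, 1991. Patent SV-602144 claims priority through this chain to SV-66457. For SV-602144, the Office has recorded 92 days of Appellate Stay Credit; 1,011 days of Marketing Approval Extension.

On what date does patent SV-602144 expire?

December 1, 2016

Earliest priority filing: 24 November 1991.
Base term: 24 November 1991 + 22 years → 24 November 2013.
Appellate Stay Credit: +92 days → 24 February 2014.
Marketing Approval Extension: 1011 days (within the 1653-day cap) → +1011 days → 1 December 2016.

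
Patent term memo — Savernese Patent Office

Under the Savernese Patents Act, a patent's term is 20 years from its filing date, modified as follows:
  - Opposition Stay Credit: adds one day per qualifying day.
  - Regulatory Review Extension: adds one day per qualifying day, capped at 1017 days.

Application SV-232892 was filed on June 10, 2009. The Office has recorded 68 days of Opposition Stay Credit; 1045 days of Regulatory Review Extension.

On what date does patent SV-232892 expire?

Base term: filing date + 20 years → 10 June 2029.
Opposition Stay Credit: +68 days → 17 August 2029.
Regulatory Review Extension: 1045 days claimed exceeds the 1017-day cap, so +1017 days → 30 May 2032.

May 30, 2032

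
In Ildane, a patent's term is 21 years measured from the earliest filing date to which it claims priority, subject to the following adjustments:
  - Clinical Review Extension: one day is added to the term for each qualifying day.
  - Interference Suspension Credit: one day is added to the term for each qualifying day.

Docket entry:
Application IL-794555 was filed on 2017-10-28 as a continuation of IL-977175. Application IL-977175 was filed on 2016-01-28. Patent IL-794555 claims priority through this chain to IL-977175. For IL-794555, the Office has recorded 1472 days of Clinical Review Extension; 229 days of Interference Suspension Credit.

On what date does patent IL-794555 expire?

Earliest priority filing: 28 January 2016.
Base term: 28 January 2016 + 21 years → 28 January 2037.
Clinical Review Extension: +1472 days → 8 February 2041.
Interference Suspension Credit: +229 days → 25 September 2041.

2041-09-25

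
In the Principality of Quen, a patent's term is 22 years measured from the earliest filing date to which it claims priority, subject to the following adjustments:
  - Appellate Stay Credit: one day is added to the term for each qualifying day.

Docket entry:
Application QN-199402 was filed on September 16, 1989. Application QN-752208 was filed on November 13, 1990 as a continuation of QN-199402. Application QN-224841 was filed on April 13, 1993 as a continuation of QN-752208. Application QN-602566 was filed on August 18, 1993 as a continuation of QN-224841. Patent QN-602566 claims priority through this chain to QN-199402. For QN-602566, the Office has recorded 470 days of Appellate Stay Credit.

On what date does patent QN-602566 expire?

December 29, 2012

Earliest priority filing: 16 September 1989.
Base term: 16 September 1989 + 22 years → 16 September 2011.
Appellate Stay Credit: +470 days → 29 December 2012.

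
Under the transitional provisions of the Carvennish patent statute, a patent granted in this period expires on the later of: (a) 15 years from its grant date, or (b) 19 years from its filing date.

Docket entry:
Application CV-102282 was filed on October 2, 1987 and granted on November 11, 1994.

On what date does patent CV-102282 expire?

(a) grant + 15 years → 11 November 2009.
(b) filing + 19 years → 2 October 2006.
Later of the two: 11 November 2009.

2009-11-11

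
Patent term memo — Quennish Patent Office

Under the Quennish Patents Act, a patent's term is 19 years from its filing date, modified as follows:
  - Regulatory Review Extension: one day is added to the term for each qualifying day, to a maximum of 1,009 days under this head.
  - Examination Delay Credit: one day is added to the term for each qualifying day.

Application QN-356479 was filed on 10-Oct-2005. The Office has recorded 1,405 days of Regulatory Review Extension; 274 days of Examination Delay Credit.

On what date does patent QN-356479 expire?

Base term: filing date + 19 years → 10 October 2024.
Regulatory Review Extension: 1405 days claimed exceeds the 1009-day cap, so +1009 days → 16 July 2027.
Examination Delay Credit: +274 days → 15 April 2028.

2028-04-15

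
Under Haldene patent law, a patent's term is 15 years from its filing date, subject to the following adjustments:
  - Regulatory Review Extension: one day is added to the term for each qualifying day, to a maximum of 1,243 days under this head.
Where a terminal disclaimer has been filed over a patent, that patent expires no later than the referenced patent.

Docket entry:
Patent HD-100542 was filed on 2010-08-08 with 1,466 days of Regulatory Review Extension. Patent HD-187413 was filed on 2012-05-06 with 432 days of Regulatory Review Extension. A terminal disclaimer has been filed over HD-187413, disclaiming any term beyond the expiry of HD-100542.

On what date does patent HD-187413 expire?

2028-07-11

Natural term of HD-187413:
  Base: filing + 15 years → 6 May 2027.
  Regulatory Review Extension: 432 days (within the 1243-day cap) → +432 days → 11 July 2028.
Expiry of referenced patent HD-100542:
  Base: filing + 15 years → 8 August 2025.
  Regulatory Review Extension: 1466 days claimed exceeds the 1243-day cap, so +1243 days → 2 January 2029.
Terminal disclaimer: HD-187413 expires on the earlier of 11 July 2028 and 2 January 2029.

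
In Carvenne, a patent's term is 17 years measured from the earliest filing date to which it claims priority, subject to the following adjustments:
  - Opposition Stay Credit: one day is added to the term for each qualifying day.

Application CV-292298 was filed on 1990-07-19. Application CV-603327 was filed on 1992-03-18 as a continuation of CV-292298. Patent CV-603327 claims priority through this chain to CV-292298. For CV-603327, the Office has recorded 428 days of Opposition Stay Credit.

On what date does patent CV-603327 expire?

Earliest priority filing: 19 July 1990.
Base term: 19 July 1990 + 17 years → 19 July 2007.
Opposition Stay Credit: +428 days → 19 September 2008.

2008-09-19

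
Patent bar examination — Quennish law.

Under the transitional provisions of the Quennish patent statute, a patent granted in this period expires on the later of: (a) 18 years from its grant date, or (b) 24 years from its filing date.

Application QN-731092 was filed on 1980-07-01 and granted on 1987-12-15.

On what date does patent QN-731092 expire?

December 15, 2005

(a) grant + 18 years → 15 December 2005.
(b) filing + 24 years → 1 July 2004.
Later of the two: 15 December 2005.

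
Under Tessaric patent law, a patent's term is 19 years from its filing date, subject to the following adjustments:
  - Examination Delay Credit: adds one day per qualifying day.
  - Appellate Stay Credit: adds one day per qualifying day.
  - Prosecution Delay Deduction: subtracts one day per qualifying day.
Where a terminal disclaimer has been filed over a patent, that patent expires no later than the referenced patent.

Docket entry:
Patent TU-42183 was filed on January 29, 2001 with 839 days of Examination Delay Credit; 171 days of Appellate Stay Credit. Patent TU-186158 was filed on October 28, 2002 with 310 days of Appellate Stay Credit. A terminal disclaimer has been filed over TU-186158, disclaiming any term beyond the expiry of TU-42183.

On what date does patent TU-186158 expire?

Natural term of TU-186158:
  Base: filing + 19 years → 28 October 2021.
  Appellate Stay Credit: +310 days → 3 September 2022.
Expiry of referenced patent TU-42183:
  Base: filing + 19 years → 29 January 2020.
  Examination Delay Credit: +839 days → 17 May 2022.
  Appellate Stay Credit: +171 days → 4 November 2022.
Terminal disclaimer: TU-186158 expires on the earlier of 3 September 2022 and 4 November 2022.

September 3, 2022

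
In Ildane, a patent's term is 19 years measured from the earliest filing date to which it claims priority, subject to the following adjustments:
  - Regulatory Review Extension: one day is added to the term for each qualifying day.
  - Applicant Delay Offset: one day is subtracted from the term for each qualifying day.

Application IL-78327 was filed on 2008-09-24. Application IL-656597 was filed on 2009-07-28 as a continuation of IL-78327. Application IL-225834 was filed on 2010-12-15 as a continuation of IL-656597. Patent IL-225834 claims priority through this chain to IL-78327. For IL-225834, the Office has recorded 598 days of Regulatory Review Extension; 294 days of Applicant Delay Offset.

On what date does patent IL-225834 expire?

2028-07-24

Earliest priority filing: 24 September 2008.
Base term: 24 September 2008 + 19 years → 24 September 2027.
Regulatory Review Extension: +598 days → 14 May 2029.
Applicant Delay Offset: −294 days → 24 July 2028.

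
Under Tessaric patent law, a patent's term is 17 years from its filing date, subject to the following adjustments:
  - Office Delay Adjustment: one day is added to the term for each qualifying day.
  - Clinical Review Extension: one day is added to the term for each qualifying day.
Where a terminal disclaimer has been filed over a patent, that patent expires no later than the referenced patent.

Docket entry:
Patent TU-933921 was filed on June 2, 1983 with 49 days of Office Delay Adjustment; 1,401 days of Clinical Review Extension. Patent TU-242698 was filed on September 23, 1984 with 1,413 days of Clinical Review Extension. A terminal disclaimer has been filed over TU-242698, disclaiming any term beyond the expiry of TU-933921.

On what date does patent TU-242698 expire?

May 22, 2004

Natural term of TU-242698:
  Base: filing + 17 years → 23 September 2001.
  Clinical Review Extension: +1413 days → 6 August 2005.
Expiry of referenced patent TU-933921:
  Base: filing + 17 years → 2 June 2000.
  Office Delay Adjustment: +49 days → 21 July 2000.
  Clinical Review Extension: +1401 days → 22 May 2004.
Terminal disclaimer: TU-242698 expires on the earlier of 6 August 2005 and 22 May 2004.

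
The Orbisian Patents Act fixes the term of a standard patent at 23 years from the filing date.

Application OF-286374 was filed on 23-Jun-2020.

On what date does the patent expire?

2043-06-23

Filing date + 23 years → 23 June 2043.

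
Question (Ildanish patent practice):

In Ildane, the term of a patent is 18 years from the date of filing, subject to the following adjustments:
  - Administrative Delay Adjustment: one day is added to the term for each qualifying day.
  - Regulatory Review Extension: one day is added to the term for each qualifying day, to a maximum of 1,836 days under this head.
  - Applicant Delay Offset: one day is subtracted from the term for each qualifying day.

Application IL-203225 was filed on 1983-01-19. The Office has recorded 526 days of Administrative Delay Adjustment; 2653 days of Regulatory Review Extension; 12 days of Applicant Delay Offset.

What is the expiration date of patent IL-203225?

June 27, 2007

Base term: filing date + 18 years → 19 January 2001.
Administrative Delay Adjustment: +526 days → 29 June 2002.
Regulatory Review Extension: 2653 days claimed exceeds the 1836-day cap, so +1836 days → 9 July 2007.
Applicant Delay Offset: −12 days → 27 June 2007.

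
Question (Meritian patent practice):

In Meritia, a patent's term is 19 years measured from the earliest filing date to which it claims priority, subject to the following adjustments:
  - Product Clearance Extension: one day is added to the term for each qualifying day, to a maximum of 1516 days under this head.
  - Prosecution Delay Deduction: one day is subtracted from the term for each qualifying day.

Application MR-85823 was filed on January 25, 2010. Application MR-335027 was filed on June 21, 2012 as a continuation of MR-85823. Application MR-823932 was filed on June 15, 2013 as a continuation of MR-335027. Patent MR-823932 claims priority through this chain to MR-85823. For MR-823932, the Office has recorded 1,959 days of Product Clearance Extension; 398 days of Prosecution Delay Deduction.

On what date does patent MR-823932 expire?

Earliest priority filing: 25 January 2010.
Base term: 25 January 2010 + 19 years → 25 January 2029.
Product Clearance Extension: 1959 days claimed exceeds the 1516-day cap, so +1516 days → 21 March 2033.
Prosecution Delay Deduction: −398 days → 17 February 2032.

February 17, 2032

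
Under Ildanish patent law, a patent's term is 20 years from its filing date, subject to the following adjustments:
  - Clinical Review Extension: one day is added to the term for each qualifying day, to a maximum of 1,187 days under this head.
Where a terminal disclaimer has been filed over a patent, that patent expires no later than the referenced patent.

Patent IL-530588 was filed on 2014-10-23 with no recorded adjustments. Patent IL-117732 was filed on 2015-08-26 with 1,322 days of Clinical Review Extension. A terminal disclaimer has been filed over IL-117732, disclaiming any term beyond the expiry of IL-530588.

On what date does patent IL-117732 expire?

October 23, 2034

Natural term of IL-117732:
  Base: filing + 20 years → 26 August 2035.
  Clinical Review Extension: 1322 days claimed exceeds the 1187-day cap, so +1187 days → 25 November 2038.
Expiry of referenced patent IL-530588:
  Base: filing + 20 years → 23 October 2034.
Terminal disclaimer: IL-117732 expires on the earlier of 25 November 2038 and 23 October 2034.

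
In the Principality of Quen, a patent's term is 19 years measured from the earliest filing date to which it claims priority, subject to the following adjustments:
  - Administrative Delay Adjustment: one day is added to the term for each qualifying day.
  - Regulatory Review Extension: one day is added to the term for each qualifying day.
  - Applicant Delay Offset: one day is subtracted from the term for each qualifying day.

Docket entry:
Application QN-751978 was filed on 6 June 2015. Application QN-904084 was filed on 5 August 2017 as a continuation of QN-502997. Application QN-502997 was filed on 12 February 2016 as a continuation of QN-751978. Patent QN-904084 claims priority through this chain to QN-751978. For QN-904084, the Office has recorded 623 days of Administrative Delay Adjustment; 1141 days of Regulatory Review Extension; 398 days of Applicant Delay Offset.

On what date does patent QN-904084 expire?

Earliest priority filing: 6 June 2015.
Base term: 6 June 2015 + 19 years → 6 June 2034.
Administrative Delay Adjustment: +623 days → 19 February 2036.
Regulatory Review Extension: +1141 days → 5 April 2039.
Applicant Delay Offset: −398 days → 3 March 2038.

2038-03-03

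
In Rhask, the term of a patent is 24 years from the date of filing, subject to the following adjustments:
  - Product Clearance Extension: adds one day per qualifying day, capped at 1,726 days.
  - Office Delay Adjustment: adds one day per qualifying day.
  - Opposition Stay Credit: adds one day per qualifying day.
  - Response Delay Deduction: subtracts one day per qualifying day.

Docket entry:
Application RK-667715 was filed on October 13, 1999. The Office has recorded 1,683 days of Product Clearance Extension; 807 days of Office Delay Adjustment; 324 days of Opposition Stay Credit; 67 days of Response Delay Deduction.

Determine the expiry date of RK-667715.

2031-04-21

Base term: filing date + 24 years → 13 October 2023.
Product Clearance Extension: 1683 days (within the 1726-day cap) → +1683 days → 22 May 2028.
Office Delay Adjustment: +807 days → 7 August 2030.
Opposition Stay Credit: +324 days → 27 June 2031.
Response Delay Deduction: −67 days → 21 April 2031.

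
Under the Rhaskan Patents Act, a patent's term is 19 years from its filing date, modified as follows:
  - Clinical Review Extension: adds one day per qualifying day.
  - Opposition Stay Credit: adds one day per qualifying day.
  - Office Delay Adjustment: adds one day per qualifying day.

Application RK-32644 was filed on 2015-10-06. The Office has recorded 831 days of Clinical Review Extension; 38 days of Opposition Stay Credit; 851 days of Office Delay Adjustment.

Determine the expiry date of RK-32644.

Base term: filing date + 19 years → 6 October 2034.
Clinical Review Extension: +831 days → 14 January 2037.
Opposition Stay Credit: +38 days → 21 February 2037.
Office Delay Adjustment: +851 days → 22 June 2039.

June 22, 2039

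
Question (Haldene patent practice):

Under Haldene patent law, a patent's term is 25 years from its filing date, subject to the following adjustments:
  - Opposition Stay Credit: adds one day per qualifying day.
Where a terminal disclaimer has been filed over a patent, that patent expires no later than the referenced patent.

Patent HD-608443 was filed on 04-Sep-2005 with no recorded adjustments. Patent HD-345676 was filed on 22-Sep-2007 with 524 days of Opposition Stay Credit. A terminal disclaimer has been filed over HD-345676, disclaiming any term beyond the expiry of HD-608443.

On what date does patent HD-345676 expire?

Natural term of HD-345676:
  Base: filing + 25 years → 22 September 2032.
  Opposition Stay Credit: +524 days → 28 February 2034.
Expiry of referenced patent HD-608443:
  Base: filing + 25 years → 4 September 2030.
Terminal disclaimer: HD-345676 expires on the earlier of 28 February 2034 and 4 September 2030.

2030-09-04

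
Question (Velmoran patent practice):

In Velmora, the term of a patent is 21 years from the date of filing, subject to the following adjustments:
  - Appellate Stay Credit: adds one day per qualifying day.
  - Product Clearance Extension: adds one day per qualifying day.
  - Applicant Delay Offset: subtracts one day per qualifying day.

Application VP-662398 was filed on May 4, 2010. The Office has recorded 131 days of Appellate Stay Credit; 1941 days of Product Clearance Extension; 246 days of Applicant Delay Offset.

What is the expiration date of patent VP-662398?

May 3, 2036

Base term: filing date + 21 years → 4 May 2031.
Appellate Stay Credit: +131 days → 12 September 2031.
Product Clearance Extension: +1941 days → 4 January 2037.
Applicant Delay Offset: −246 days → 3 May 2036.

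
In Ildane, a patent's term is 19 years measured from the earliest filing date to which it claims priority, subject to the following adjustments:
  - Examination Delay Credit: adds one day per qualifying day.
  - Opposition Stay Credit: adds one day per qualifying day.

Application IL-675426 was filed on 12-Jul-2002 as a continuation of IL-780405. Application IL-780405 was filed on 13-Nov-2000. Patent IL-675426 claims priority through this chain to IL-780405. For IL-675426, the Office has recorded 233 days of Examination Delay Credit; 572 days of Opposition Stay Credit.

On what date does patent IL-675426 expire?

Earliest priority filing: 13 November 2000.
Base term: 13 November 2000 + 19 years → 13 November 2019.
Examination Delay Credit: +233 days → 3 July 2020.
Opposition Stay Credit: +572 days → 26 January 2022.

2022-01-26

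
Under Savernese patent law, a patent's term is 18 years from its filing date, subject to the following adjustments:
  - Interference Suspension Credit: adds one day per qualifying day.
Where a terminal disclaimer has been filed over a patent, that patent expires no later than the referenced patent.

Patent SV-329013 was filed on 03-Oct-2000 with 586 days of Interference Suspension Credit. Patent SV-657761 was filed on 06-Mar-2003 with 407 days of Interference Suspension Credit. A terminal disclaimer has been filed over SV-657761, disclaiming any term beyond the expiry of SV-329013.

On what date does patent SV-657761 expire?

Natural term of SV-657761:
  Base: filing + 18 years → 6 March 2021.
  Interference Suspension Credit: +407 days → 17 April 2022.
Expiry of referenced patent SV-329013:
  Base: filing + 18 years → 3 October 2018.
  Interference Suspension Credit: +586 days → 11 May 2020.
Terminal disclaimer: SV-657761 expires on the earlier of 17 April 2022 and 11 May 2020.

May 11, 2020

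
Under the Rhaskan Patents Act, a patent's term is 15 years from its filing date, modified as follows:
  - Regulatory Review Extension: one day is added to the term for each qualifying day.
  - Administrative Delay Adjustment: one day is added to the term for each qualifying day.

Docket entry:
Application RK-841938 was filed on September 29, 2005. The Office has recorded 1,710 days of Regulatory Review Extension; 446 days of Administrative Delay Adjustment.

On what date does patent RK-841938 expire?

August 25, 2026

Base term: filing date + 15 years → 29 September 2020.
Regulatory Review Extension: +1710 days → 5 June 2025.
Administrative Delay Adjustment: +446 days → 25 August 2026.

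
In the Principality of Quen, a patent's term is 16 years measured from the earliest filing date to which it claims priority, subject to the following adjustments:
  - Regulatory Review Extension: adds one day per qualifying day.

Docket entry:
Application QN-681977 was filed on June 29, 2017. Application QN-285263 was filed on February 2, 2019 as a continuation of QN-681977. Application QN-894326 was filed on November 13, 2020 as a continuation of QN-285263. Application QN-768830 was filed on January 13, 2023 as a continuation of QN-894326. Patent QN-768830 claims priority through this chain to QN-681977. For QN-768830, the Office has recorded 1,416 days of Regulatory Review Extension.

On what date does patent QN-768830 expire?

Earliest priority filing: 29 June 2017.
Base term: 29 June 2017 + 16 years → 29 June 2033.
Regulatory Review Extension: +1416 days → 15 May 2037.

May 15, 2037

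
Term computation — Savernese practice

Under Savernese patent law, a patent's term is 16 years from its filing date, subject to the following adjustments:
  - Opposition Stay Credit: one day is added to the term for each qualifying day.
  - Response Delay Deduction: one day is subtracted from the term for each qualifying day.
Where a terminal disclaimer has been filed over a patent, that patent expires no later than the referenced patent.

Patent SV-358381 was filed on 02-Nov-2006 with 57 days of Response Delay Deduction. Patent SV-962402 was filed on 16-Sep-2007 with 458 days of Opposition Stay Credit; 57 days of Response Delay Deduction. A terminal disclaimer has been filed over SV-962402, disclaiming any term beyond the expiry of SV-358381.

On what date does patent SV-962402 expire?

September 6, 2022

Natural term of SV-962402:
  Base: filing + 16 years → 16 September 2023.
  Opposition Stay Credit: +458 days → 17 December 2024.
  Response Delay Deduction: −57 days → 21 October 2024.
Expiry of referenced patent SV-358381:
  Base: filing + 16 years → 2 November 2022.
  Response Delay Deduction: −57 days → 6 September 2022.
Terminal disclaimer: SV-962402 expires on the earlier of 21 October 2024 and 6 September 2022.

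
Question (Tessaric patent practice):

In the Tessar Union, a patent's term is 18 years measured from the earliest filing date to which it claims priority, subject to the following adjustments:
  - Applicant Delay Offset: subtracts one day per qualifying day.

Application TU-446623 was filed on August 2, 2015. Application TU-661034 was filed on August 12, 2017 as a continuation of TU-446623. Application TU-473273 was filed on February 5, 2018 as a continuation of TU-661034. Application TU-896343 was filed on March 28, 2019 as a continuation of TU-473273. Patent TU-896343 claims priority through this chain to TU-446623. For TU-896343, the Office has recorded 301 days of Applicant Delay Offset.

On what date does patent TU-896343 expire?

October 5, 2032

Earliest priority filing: 2 August 2015.
Base term: 2 August 2015 + 18 years → 2 August 2033.
Applicant Delay Offset: −301 days → 5 October 2032.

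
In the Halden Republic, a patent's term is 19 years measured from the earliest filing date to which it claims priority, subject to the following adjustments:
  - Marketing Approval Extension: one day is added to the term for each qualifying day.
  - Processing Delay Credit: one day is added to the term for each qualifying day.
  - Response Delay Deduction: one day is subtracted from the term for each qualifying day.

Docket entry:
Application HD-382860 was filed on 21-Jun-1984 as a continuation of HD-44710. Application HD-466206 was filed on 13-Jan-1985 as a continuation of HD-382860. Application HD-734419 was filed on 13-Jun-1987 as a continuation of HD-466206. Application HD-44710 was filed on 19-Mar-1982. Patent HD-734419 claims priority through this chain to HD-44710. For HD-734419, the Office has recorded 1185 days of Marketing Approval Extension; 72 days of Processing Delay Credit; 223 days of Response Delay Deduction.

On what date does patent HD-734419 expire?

January 17, 2004

Earliest priority filing: 19 March 1982.
Base term: 19 March 1982 + 19 years → 19 March 2001.
Marketing Approval Extension: +1185 days → 16 June 2004.
Processing Delay Credit: +72 days → 27 August 2004.
Response Delay Deduction: −223 days → 17 January 2004.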